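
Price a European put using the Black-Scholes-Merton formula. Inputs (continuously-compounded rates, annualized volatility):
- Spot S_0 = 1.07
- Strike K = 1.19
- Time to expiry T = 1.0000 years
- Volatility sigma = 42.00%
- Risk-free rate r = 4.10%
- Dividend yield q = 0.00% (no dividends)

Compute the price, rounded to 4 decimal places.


Answer: Price = 0.2223

Derivation:
d1 = (ln(S/K) + (r - q + 0.5*sigma^2) * T) / (sigma * sqrt(T)) = 0.05453653
d2 = d1 - sigma * sqrt(T) = -0.36546347
exp(-rT) = 0.95982913; exp(-qT) = 1.00000000
P = K * exp(-rT) * N(-d2) - S_0 * exp(-qT) * N(-d1)
N(-d1) = 0.47825385; N(-d2) = 0.64261727
P = 1.1900 * 0.95982913 * 0.64261727 - 1.0700 * 1.00000000 * 0.47825385 = 0.2223


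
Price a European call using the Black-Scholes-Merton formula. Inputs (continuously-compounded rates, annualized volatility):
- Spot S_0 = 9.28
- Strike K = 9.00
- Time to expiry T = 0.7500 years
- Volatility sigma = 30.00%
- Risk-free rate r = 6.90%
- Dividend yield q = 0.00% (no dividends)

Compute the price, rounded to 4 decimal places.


d1 = (ln(S/K) + (r - q + 0.5*sigma^2) * T) / (sigma * sqrt(T)) = 0.44701140
d2 = d1 - sigma * sqrt(T) = 0.18720378
exp(-rT) = 0.94956623; exp(-qT) = 1.00000000
C = S_0 * exp(-qT) * N(d1) - K * exp(-rT) * N(d2)
N(d1) = 0.67256659; N(d2) = 0.57424957
C = 9.2800 * 1.00000000 * 0.67256659 - 9.0000 * 0.94956623 * 0.57424957 = 1.3338

Answer: Price = 1.3338


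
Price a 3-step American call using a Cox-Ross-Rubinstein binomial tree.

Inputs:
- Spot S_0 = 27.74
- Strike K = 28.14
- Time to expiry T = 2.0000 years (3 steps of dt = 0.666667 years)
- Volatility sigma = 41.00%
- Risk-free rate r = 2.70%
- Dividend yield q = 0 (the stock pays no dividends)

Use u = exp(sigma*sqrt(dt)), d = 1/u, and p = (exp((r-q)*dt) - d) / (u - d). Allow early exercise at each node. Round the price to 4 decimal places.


Answer: Price = V(0,0) = 7.2477

Derivation:
dt = T/N = 0.666667
u = exp(sigma*sqrt(dt)) = 1.397610; d = 1/u = 0.715507
p = (exp((r-q)*dt) - d) / (u - d) = 0.443710
Discount per step: exp(-r*dt) = 0.982161
Stock lattice S(k, i) with i counting down-moves:
  k=0: S(0,0) = 27.7400
  k=1: S(1,0) = 38.7697; S(1,1) = 19.8482
  k=2: S(2,0) = 54.1849; S(2,1) = 27.7400; S(2,2) = 14.2015
  k=3: S(3,0) = 75.7294; S(3,1) = 38.7697; S(3,2) = 19.8482; S(3,3) = 10.1613
Terminal payoffs V(N, i) = max(S_T - K, 0):
  V(3,0) = 47.589381; V(3,1) = 10.629700; V(3,2) = 0.000000; V(3,3) = 0.000000
Backward induction: V(k, i) = exp(-r*dt) * [p * V(k+1, i) + (1-p) * V(k+1, i+1)]; then take max(V_cont, immediate exercise) for American.
  V(2,0) = exp(-r*dt) * [p*47.589381 + (1-p)*10.629700] = 26.546907; exercise = 26.044918; V(2,0) = max -> 26.546907
  V(2,1) = exp(-r*dt) * [p*10.629700 + (1-p)*0.000000] = 4.632366; exercise = 0.000000; V(2,1) = max -> 4.632366
  V(2,2) = exp(-r*dt) * [p*0.000000 + (1-p)*0.000000] = 0.000000; exercise = 0.000000; V(2,2) = max -> 0.000000
  V(1,0) = exp(-r*dt) * [p*26.546907 + (1-p)*4.632366] = 14.099968; exercise = 10.629700; V(1,0) = max -> 14.099968
  V(1,1) = exp(-r*dt) * [p*4.632366 + (1-p)*0.000000] = 2.018760; exercise = 0.000000; V(1,1) = max -> 2.018760
  V(0,0) = exp(-r*dt) * [p*14.099968 + (1-p)*2.018760] = 7.247673; exercise = 0.000000; V(0,0) = max -> 7.247673


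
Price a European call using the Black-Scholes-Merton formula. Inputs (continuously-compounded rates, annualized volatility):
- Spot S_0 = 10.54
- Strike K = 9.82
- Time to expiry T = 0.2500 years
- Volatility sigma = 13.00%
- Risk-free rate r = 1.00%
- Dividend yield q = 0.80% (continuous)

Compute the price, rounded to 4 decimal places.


d1 = (ln(S/K) + (r - q + 0.5*sigma^2) * T) / (sigma * sqrt(T)) = 1.12875263
d2 = d1 - sigma * sqrt(T) = 1.06375263
exp(-rT) = 0.99750312; exp(-qT) = 0.99800200
C = S_0 * exp(-qT) * N(d1) - K * exp(-rT) * N(d2)
N(d1) = 0.87049890; N(d2) = 0.85627961
C = 10.5400 * 0.99800200 * 0.87049890 - 9.8200 * 0.99750312 * 0.85627961 = 0.7691

Answer: Price = 0.7691


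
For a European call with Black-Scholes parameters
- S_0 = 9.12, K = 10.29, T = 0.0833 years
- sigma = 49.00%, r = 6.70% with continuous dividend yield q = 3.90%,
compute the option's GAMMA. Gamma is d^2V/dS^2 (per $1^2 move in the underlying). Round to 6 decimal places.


Answer: Gamma = 0.229868

Derivation:
d1 = -0.7662865751; d2 = -0.9077090981
phi(d1) = 0.2974419822; exp(-qT) = 0.9967565713; exp(-rT) = 0.9944344454
Gamma = exp(-qT) * phi(d1) / (S * sigma * sqrt(T)) = 0.9967565713 * 0.2974419822 / (9.1200 * 0.4900 * 0.2886173938) = 0.229868


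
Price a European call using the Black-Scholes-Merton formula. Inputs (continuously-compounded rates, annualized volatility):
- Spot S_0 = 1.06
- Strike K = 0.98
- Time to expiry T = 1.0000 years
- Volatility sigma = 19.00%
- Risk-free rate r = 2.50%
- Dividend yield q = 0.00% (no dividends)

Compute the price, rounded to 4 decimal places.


Answer: Price = 0.1394

Derivation:
d1 = (ln(S/K) + (r - q + 0.5*sigma^2) * T) / (sigma * sqrt(T)) = 0.63958745
d2 = d1 - sigma * sqrt(T) = 0.44958745
exp(-rT) = 0.97530991; exp(-qT) = 1.00000000
C = S_0 * exp(-qT) * N(d1) - K * exp(-rT) * N(d2)
N(d1) = 0.73877958; N(d2) = 0.67349603
C = 1.0600 * 1.00000000 * 0.73877958 - 0.9800 * 0.97530991 * 0.67349603 = 0.1394


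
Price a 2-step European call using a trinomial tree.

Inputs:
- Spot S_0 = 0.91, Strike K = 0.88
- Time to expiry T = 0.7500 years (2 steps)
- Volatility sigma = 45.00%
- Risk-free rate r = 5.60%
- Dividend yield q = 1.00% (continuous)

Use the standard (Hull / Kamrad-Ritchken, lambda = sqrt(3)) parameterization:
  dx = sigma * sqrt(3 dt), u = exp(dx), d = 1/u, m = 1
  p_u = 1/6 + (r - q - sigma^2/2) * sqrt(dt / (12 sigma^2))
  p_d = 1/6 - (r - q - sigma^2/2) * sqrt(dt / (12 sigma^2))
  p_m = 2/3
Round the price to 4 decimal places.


Answer: Price = V(0,0) = 0.1530

Derivation:
dt = T/N = 0.375000; dx = sigma*sqrt(3*dt) = 0.477297
u = exp(dx) = 1.611712; d = 1/u = 0.620458
p_u = 0.144962, p_m = 0.666667, p_d = 0.188371
Discount per step: exp(-r*dt) = 0.979219
Stock lattice S(k, j) with j the centered position index:
  k=0: S(0,+0) = 0.9100
  k=1: S(1,-1) = 0.5646; S(1,+0) = 0.9100; S(1,+1) = 1.4667
  k=2: S(2,-2) = 0.3503; S(2,-1) = 0.5646; S(2,+0) = 0.9100; S(2,+1) = 1.4667; S(2,+2) = 2.3638
Terminal payoffs V(N, j) = max(S_T - K, 0):
  V(2,-2) = 0.000000; V(2,-1) = 0.000000; V(2,+0) = 0.030000; V(2,+1) = 0.586658; V(2,+2) = 1.483831
Backward induction: V(k, j) = exp(-r*dt) * [p_u * V(k+1, j+1) + p_m * V(k+1, j) + p_d * V(k+1, j-1)]
  V(1,-1) = exp(-r*dt) * [p_u*0.030000 + p_m*0.000000 + p_d*0.000000] = 0.004258
  V(1,+0) = exp(-r*dt) * [p_u*0.586658 + p_m*0.030000 + p_d*0.000000] = 0.102860
  V(1,+1) = exp(-r*dt) * [p_u*1.483831 + p_m*0.586658 + p_d*0.030000] = 0.599141
  V(0,+0) = exp(-r*dt) * [p_u*0.599141 + p_m*0.102860 + p_d*0.004258] = 0.152982


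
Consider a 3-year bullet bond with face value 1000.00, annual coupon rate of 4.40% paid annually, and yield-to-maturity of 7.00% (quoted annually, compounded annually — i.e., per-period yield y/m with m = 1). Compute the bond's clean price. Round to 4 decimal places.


Coupon per period c = face * coupon_rate / m = 44.000000
Periods per year m = 1; per-period yield y/m = 0.070000
Number of cashflows N = 3
Cashflows (t years, CF_t, discount factor 1/(1+y/m)^(m*t), PV):
  t = 1.0000: CF_t = 44.000000, DF = 0.934579, PV = 41.121495
  t = 2.0000: CF_t = 44.000000, DF = 0.873439, PV = 38.431304
  t = 3.0000: CF_t = 1044.000000, DF = 0.816298, PV = 852.214983
Price P = sum_t PV_t = 931.767783

Answer: Price = 931.7678


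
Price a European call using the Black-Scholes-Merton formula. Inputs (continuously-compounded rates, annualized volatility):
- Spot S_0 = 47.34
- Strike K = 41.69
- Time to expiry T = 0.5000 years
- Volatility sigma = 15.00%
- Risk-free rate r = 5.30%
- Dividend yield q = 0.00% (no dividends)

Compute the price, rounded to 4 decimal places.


d1 = (ln(S/K) + (r - q + 0.5*sigma^2) * T) / (sigma * sqrt(T)) = 1.50113407
d2 = d1 - sigma * sqrt(T) = 1.39506805
exp(-rT) = 0.97384804; exp(-qT) = 1.00000000
C = S_0 * exp(-qT) * N(d1) - K * exp(-rT) * N(d2)
N(d1) = 0.93333956; N(d2) = 0.91850234
C = 47.3400 * 1.00000000 * 0.93333956 - 41.6900 * 0.97384804 * 0.91850234 = 6.8934

Answer: Price = 6.8934


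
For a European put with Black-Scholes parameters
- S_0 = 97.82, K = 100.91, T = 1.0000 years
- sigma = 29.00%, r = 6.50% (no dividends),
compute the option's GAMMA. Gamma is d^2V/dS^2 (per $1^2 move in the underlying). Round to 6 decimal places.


Answer: Gamma = 0.013589

Derivation:
d1 = 0.2618966367; d2 = -0.0281033633
phi(d1) = 0.3854925324; exp(-qT) = 1.0000000000; exp(-rT) = 0.9370674634
Gamma = exp(-qT) * phi(d1) / (S * sigma * sqrt(T)) = 1.0000000000 * 0.3854925324 / (97.8200 * 0.2900 * 1.0000000000) = 0.013589


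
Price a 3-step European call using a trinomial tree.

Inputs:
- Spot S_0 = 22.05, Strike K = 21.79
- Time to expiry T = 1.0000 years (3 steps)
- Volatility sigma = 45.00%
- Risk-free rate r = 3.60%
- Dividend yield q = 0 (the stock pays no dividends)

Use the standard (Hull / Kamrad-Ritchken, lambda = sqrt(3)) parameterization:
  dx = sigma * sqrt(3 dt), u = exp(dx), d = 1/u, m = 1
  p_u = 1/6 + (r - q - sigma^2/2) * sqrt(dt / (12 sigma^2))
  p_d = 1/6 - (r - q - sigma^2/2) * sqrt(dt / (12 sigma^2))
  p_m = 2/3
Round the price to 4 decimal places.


Answer: Price = V(0,0) = 4.0371

Derivation:
dt = T/N = 0.333333; dx = sigma*sqrt(3*dt) = 0.450000
u = exp(dx) = 1.568312; d = 1/u = 0.637628
p_u = 0.142500, p_m = 0.666667, p_d = 0.190833
Discount per step: exp(-r*dt) = 0.988072
Stock lattice S(k, j) with j the centered position index:
  k=0: S(0,+0) = 22.0500
  k=1: S(1,-1) = 14.0597; S(1,+0) = 22.0500; S(1,+1) = 34.5813
  k=2: S(2,-2) = 8.9649; S(2,-1) = 14.0597; S(2,+0) = 22.0500; S(2,+1) = 34.5813; S(2,+2) = 54.2342
  k=3: S(3,-3) = 5.7162; S(3,-2) = 8.9649; S(3,-1) = 14.0597; S(3,+0) = 22.0500; S(3,+1) = 34.5813; S(3,+2) = 54.2342; S(3,+3) = 85.0562
Terminal payoffs V(N, j) = max(S_T - K, 0):
  V(3,-3) = 0.000000; V(3,-2) = 0.000000; V(3,-1) = 0.000000; V(3,+0) = 0.260000; V(3,+1) = 12.791284; V(3,+2) = 32.444249; V(3,+3) = 63.266233
Backward induction: V(k, j) = exp(-r*dt) * [p_u * V(k+1, j+1) + p_m * V(k+1, j) + p_d * V(k+1, j-1)]
  V(2,-2) = exp(-r*dt) * [p_u*0.000000 + p_m*0.000000 + p_d*0.000000] = 0.000000
  V(2,-1) = exp(-r*dt) * [p_u*0.260000 + p_m*0.000000 + p_d*0.000000] = 0.036608
  V(2,+0) = exp(-r*dt) * [p_u*12.791284 + p_m*0.260000 + p_d*0.000000] = 1.972281
  V(2,+1) = exp(-r*dt) * [p_u*32.444249 + p_m*12.791284 + p_d*0.260000] = 13.042986
  V(2,+2) = exp(-r*dt) * [p_u*63.266233 + p_m*32.444249 + p_d*12.791284] = 32.691282
  V(1,-1) = exp(-r*dt) * [p_u*1.972281 + p_m*0.036608 + p_d*0.000000] = 0.301812
  V(1,+0) = exp(-r*dt) * [p_u*13.042986 + p_m*1.972281 + p_d*0.036608] = 3.142528
  V(1,+1) = exp(-r*dt) * [p_u*32.691282 + p_m*13.042986 + p_d*1.972281] = 13.566431
  V(0,+0) = exp(-r*dt) * [p_u*13.566431 + p_m*3.142528 + p_d*0.301812] = 4.037094


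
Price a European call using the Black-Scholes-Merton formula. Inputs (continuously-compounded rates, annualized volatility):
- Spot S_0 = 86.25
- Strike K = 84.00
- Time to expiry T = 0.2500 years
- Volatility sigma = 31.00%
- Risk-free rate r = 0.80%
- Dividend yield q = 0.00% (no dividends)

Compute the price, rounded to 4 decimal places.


Answer: Price = 6.5502

Derivation:
d1 = (ln(S/K) + (r - q + 0.5*sigma^2) * T) / (sigma * sqrt(T)) = 0.26094037
d2 = d1 - sigma * sqrt(T) = 0.10594037
exp(-rT) = 0.99800200; exp(-qT) = 1.00000000
C = S_0 * exp(-qT) * N(d1) - K * exp(-rT) * N(d2)
N(d1) = 0.60293075; N(d2) = 0.54218517
C = 86.2500 * 1.00000000 * 0.60293075 - 84.0000 * 0.99800200 * 0.54218517 = 6.5502


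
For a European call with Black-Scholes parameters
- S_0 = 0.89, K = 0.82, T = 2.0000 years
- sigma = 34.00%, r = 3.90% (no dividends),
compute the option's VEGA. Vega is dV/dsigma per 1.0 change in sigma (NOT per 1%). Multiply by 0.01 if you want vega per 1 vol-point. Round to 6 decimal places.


d1 = 0.5730000754; d2 = 0.0921674642
phi(d1) = 0.3385433681; exp(-qT) = 1.0000000000; exp(-rT) = 0.9249644265
Vega = S * exp(-qT) * phi(d1) * sqrt(T) = 0.8900 * 1.0000000000 * 0.3385433681 * 1.4142135624 = 0.426108

Answer: Vega = 0.426108


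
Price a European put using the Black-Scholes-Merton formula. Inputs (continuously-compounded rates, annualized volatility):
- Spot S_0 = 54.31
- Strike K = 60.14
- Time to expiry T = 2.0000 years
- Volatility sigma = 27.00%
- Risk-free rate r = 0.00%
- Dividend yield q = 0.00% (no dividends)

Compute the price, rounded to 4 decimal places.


Answer: Price = 11.8826

Derivation:
d1 = (ln(S/K) + (r - q + 0.5*sigma^2) * T) / (sigma * sqrt(T)) = -0.07612346
d2 = d1 - sigma * sqrt(T) = -0.45796113
exp(-rT) = 1.00000000; exp(-qT) = 1.00000000
P = K * exp(-rT) * N(-d2) - S_0 * exp(-qT) * N(-d1)
N(-d1) = 0.53033956; N(-d2) = 0.67650981
P = 60.1400 * 1.00000000 * 0.67650981 - 54.3100 * 1.00000000 * 0.53033956 = 11.8826


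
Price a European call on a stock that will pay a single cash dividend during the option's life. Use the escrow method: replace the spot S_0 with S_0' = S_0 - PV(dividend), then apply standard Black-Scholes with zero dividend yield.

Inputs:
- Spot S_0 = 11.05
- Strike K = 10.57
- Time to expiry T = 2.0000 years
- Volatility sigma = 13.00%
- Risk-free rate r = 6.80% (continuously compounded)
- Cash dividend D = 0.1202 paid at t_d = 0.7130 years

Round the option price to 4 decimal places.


Answer: Price = 1.8863

Derivation:
PV(D) = D * exp(-r * t_d) = 0.1202 * 0.95267258 = 0.11451124
S_0' = S_0 - PV(D) = 11.0500 - 0.11451124 = 10.93548876
d1 = (ln(S_0'/K) + (r + sigma^2/2)*T) / (sigma*sqrt(T)) = 1.01656689
d2 = d1 - sigma*sqrt(T) = 0.83271913
exp(-rT) = 0.87284263
N(d1) = 0.84532025; N(d2) = 0.79749842
C = S_0' * N(d1) - K * exp(-rT) * N(d2) = 10.93548876 * 0.84532025 - 10.5700 * 0.87284263 * 0.79749842 = 1.8863


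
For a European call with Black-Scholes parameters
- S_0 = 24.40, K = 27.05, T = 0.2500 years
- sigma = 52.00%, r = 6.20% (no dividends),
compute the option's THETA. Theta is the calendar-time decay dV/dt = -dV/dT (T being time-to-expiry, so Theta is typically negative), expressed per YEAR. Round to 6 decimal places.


Answer: Theta = -5.483418

Derivation:
d1 = -0.2069379731; d2 = -0.4669379731
phi(d1) = 0.3904910632; exp(-qT) = 1.0000000000; exp(-rT) = 0.9846195068
Theta = -S*exp(-qT)*phi(d1)*sigma/(2*sqrt(T)) - r*K*exp(-rT)*N(d2) + q*S*exp(-qT)*N(d1)
N(d1) = 0.4180291501; N(d2) = 0.3202721281; sqrt(T) = 0.5000000000
Term 1 = -24.4000 * 1.0000000000 * 0.3904910632 * 0.5200 / (2 * 0.5000000000) = -4.9545506099
Term 2 = -0.0620 * 27.0500 * 0.9846195068 * 0.3202721281 = -0.5288670865
Term 3 = 0 (no dividend yield, q = 0)
Theta = -4.9545506099 + (-0.5288670865) + (0.0000000000) = -5.483418


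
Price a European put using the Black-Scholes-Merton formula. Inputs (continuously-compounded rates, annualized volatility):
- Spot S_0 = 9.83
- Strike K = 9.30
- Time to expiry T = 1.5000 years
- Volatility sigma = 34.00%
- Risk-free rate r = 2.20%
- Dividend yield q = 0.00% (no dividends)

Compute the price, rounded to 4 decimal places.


Answer: Price = 1.1711

Derivation:
d1 = (ln(S/K) + (r - q + 0.5*sigma^2) * T) / (sigma * sqrt(T)) = 0.42055466
d2 = d1 - sigma * sqrt(T) = 0.00414140
exp(-rT) = 0.96753856; exp(-qT) = 1.00000000
P = K * exp(-rT) * N(-d2) - S_0 * exp(-qT) * N(-d1)
N(-d1) = 0.33704016; N(-d2) = 0.49834783
P = 9.3000 * 0.96753856 * 0.49834783 - 9.8300 * 1.00000000 * 0.33704016 = 1.1711


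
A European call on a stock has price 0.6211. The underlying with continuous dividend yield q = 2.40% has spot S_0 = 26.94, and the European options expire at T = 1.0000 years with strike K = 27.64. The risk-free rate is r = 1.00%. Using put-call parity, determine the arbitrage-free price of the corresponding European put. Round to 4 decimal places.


Put-call parity: C - P = S_0 * exp(-qT) - K * exp(-rT).
S_0 * exp(-qT) = 26.9400 * 0.97628571 = 26.30113702
K * exp(-rT) = 27.6400 * 0.99004983 = 27.36497740
P = C - S*exp(-qT) + K*exp(-rT)
P = 0.6211 - 26.30113702 + 27.36497740 = 1.6849

Answer: Put price = 1.6849


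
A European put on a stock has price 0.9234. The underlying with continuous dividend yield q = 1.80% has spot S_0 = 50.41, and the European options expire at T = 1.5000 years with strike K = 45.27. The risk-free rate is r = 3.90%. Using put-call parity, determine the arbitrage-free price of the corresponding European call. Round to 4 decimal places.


Answer: Call price = 7.2929

Derivation:
Put-call parity: C - P = S_0 * exp(-qT) - K * exp(-rT).
S_0 * exp(-qT) = 50.4100 * 0.97336124 = 49.06714019
K * exp(-rT) = 45.2700 * 0.94317824 = 42.69767894
C = P + S*exp(-qT) - K*exp(-rT)
C = 0.9234 + 49.06714019 - 42.69767894 = 7.2929


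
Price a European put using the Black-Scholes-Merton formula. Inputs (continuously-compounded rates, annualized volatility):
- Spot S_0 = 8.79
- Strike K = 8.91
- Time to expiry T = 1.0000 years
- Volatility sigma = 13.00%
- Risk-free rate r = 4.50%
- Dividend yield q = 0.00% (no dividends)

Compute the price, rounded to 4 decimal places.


Answer: Price = 0.3255

Derivation:
d1 = (ln(S/K) + (r - q + 0.5*sigma^2) * T) / (sigma * sqrt(T)) = 0.30684977
d2 = d1 - sigma * sqrt(T) = 0.17684977
exp(-rT) = 0.95599748; exp(-qT) = 1.00000000
P = K * exp(-rT) * N(-d2) - S_0 * exp(-qT) * N(-d1)
N(-d1) = 0.37947886; N(-d2) = 0.42981320
P = 8.9100 * 0.95599748 * 0.42981320 - 8.7900 * 1.00000000 * 0.37947886 = 0.3255


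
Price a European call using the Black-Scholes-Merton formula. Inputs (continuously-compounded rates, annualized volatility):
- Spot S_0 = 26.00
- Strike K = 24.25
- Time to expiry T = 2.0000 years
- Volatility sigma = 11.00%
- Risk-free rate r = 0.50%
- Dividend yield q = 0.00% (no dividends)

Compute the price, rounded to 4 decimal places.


Answer: Price = 2.7444

Derivation:
d1 = (ln(S/K) + (r - q + 0.5*sigma^2) * T) / (sigma * sqrt(T)) = 0.58998368
d2 = d1 - sigma * sqrt(T) = 0.43442018
exp(-rT) = 0.99004983; exp(-qT) = 1.00000000
C = S_0 * exp(-qT) * N(d1) - K * exp(-rT) * N(d2)
N(d1) = 0.72239920; N(d2) = 0.66800833
C = 26.0000 * 1.00000000 * 0.72239920 - 24.2500 * 0.99004983 * 0.66800833 = 2.7444


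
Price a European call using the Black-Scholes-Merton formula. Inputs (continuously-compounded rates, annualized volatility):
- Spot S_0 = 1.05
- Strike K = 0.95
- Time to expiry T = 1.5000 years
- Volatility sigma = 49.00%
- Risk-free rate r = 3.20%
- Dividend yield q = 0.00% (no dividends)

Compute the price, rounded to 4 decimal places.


Answer: Price = 0.3096

Derivation:
d1 = (ln(S/K) + (r - q + 0.5*sigma^2) * T) / (sigma * sqrt(T)) = 0.54681686
d2 = d1 - sigma * sqrt(T) = -0.05330813
exp(-rT) = 0.95313379; exp(-qT) = 1.00000000
C = S_0 * exp(-qT) * N(d1) - K * exp(-rT) * N(d2)
N(d1) = 0.70774772; N(d2) = 0.47874320
C = 1.0500 * 1.00000000 * 0.70774772 - 0.9500 * 0.95313379 * 0.47874320 = 0.3096


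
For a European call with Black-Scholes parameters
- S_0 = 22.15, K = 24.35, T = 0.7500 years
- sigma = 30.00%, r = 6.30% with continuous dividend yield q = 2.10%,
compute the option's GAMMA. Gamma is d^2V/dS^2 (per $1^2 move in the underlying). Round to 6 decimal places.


Answer: Gamma = 0.067804

Derivation:
d1 = -0.1133313677; d2 = -0.3731389888
phi(d1) = 0.3963884823; exp(-qT) = 0.9843733826; exp(-rT) = 0.9538489056
Gamma = exp(-qT) * phi(d1) / (S * sigma * sqrt(T)) = 0.9843733826 * 0.3963884823 / (22.1500 * 0.3000 * 0.8660254038) = 0.067804


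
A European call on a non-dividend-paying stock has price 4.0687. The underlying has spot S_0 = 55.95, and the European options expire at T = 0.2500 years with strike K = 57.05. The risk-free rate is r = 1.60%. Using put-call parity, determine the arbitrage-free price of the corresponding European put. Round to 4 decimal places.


Answer: Put price = 4.9410

Derivation:
Put-call parity: C - P = S_0 * exp(-qT) - K * exp(-rT).
S_0 * exp(-qT) = 55.9500 * 1.00000000 = 55.95000000
K * exp(-rT) = 57.0500 * 0.99600799 = 56.82225579
P = C - S*exp(-qT) + K*exp(-rT)
P = 4.0687 - 55.95000000 + 56.82225579 = 4.9410


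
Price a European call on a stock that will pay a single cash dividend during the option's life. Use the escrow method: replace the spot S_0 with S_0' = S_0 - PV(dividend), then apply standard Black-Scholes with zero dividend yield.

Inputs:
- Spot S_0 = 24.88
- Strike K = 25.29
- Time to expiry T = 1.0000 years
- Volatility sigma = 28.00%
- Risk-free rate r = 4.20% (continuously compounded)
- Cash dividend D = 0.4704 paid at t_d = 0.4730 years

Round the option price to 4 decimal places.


Answer: Price = 2.7947

Derivation:
PV(D) = D * exp(-r * t_d) = 0.4704 * 0.98033003 = 0.46114725
S_0' = S_0 - PV(D) = 24.8800 - 0.46114725 = 24.41885275
d1 = (ln(S_0'/K) + (r + sigma^2/2)*T) / (sigma*sqrt(T)) = 0.16480867
d2 = d1 - sigma*sqrt(T) = -0.11519133
exp(-rT) = 0.95886978
N(d1) = 0.56545271; N(d2) = 0.45414673
C = S_0' * N(d1) - K * exp(-rT) * N(d2) = 24.41885275 * 0.56545271 - 25.2900 * 0.95886978 * 0.45414673 = 2.7947


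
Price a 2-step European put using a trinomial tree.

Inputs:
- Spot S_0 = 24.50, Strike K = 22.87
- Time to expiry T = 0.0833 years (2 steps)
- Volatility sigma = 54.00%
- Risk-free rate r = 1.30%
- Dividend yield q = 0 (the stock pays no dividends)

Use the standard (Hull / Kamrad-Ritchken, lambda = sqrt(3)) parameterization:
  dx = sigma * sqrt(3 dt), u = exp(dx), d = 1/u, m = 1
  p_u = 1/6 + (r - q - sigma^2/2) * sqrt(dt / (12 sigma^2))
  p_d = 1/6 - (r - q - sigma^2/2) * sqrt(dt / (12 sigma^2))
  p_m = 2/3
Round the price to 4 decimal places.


Answer: Price = V(0,0) = 0.8354

Derivation:
dt = T/N = 0.041650; dx = sigma*sqrt(3*dt) = 0.190881
u = exp(dx) = 1.210315; d = 1/u = 0.826231
p_u = 0.152178, p_m = 0.666667, p_d = 0.181155
Discount per step: exp(-r*dt) = 0.999459
Stock lattice S(k, j) with j the centered position index:
  k=0: S(0,+0) = 24.5000
  k=1: S(1,-1) = 20.2427; S(1,+0) = 24.5000; S(1,+1) = 29.6527
  k=2: S(2,-2) = 16.7251; S(2,-1) = 20.2427; S(2,+0) = 24.5000; S(2,+1) = 29.6527; S(2,+2) = 35.8891
Terminal payoffs V(N, j) = max(K - S_T, 0):
  V(2,-2) = 6.144879; V(2,-1) = 2.627336; V(2,+0) = 0.000000; V(2,+1) = 0.000000; V(2,+2) = 0.000000
Backward induction: V(k, j) = exp(-r*dt) * [p_u * V(k+1, j+1) + p_m * V(k+1, j) + p_d * V(k+1, j-1)]
  V(1,-1) = exp(-r*dt) * [p_u*0.000000 + p_m*2.627336 + p_d*6.144879] = 2.863183
  V(1,+0) = exp(-r*dt) * [p_u*0.000000 + p_m*0.000000 + p_d*2.627336] = 0.475698
  V(1,+1) = exp(-r*dt) * [p_u*0.000000 + p_m*0.000000 + p_d*0.000000] = 0.000000
  V(0,+0) = exp(-r*dt) * [p_u*0.000000 + p_m*0.475698 + p_d*2.863183] = 0.835359


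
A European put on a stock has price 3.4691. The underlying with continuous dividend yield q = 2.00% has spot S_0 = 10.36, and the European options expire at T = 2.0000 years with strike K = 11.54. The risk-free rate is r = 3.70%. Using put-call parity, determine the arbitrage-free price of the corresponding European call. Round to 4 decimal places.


Put-call parity: C - P = S_0 * exp(-qT) - K * exp(-rT).
S_0 * exp(-qT) = 10.3600 * 0.96078944 = 9.95377859
K * exp(-rT) = 11.5400 * 0.92867169 = 10.71687135
C = P + S*exp(-qT) - K*exp(-rT)
C = 3.4691 + 9.95377859 - 10.71687135 = 2.7060

Answer: Call price = 2.7060


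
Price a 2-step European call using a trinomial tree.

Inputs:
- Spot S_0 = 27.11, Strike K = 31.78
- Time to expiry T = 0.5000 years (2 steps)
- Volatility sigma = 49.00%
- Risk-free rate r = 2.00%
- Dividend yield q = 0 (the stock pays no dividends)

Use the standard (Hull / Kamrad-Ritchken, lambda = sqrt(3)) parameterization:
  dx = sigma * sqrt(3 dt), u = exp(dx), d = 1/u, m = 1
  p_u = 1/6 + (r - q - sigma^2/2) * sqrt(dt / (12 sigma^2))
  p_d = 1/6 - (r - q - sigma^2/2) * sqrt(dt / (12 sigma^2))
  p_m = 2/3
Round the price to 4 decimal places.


dt = T/N = 0.250000; dx = sigma*sqrt(3*dt) = 0.424352
u = exp(dx) = 1.528600; d = 1/u = 0.654193
p_u = 0.137195, p_m = 0.666667, p_d = 0.196138
Discount per step: exp(-r*dt) = 0.995012
Stock lattice S(k, j) with j the centered position index:
  k=0: S(0,+0) = 27.1100
  k=1: S(1,-1) = 17.7352; S(1,+0) = 27.1100; S(1,+1) = 41.4404
  k=2: S(2,-2) = 11.6022; S(2,-1) = 17.7352; S(2,+0) = 27.1100; S(2,+1) = 41.4404; S(2,+2) = 63.3457
Terminal payoffs V(N, j) = max(S_T - K, 0):
  V(2,-2) = 0.000000; V(2,-1) = 0.000000; V(2,+0) = 0.000000; V(2,+1) = 9.660353; V(2,+2) = 31.565734
Backward induction: V(k, j) = exp(-r*dt) * [p_u * V(k+1, j+1) + p_m * V(k+1, j) + p_d * V(k+1, j-1)]
  V(1,-1) = exp(-r*dt) * [p_u*0.000000 + p_m*0.000000 + p_d*0.000000] = 0.000000
  V(1,+0) = exp(-r*dt) * [p_u*9.660353 + p_m*0.000000 + p_d*0.000000] = 1.318745
  V(1,+1) = exp(-r*dt) * [p_u*31.565734 + p_m*9.660353 + p_d*0.000000] = 10.717185
  V(0,+0) = exp(-r*dt) * [p_u*10.717185 + p_m*1.318745 + p_d*0.000000] = 2.337792

Answer: Price = V(0,0) = 2.3378


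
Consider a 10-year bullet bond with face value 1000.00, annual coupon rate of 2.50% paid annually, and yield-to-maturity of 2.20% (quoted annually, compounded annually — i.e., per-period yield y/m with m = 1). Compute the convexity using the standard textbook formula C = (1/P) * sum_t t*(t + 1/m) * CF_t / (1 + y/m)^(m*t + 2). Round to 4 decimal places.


Coupon per period c = face * coupon_rate / m = 25.000000
Periods per year m = 1; per-period yield y/m = 0.022000
Number of cashflows N = 10
Cashflows (t years, CF_t, discount factor 1/(1+y/m)^(m*t), PV):
  t = 1.0000: CF_t = 25.000000, DF = 0.978474, PV = 24.461840
  t = 2.0000: CF_t = 25.000000, DF = 0.957411, PV = 23.935264
  t = 3.0000: CF_t = 25.000000, DF = 0.936801, PV = 23.420023
  t = 4.0000: CF_t = 25.000000, DF = 0.916635, PV = 22.915874
  t = 5.0000: CF_t = 25.000000, DF = 0.896903, PV = 22.422577
  t = 6.0000: CF_t = 25.000000, DF = 0.877596, PV = 21.939900
  t = 7.0000: CF_t = 25.000000, DF = 0.858704, PV = 21.467612
  t = 8.0000: CF_t = 25.000000, DF = 0.840220, PV = 21.005491
  t = 9.0000: CF_t = 25.000000, DF = 0.822133, PV = 20.553318
  t = 10.0000: CF_t = 1025.000000, DF = 0.804435, PV = 824.546035
Price P = sum_t PV_t = 1026.667933
Convexity numerator sum_t t*(t + 1/m) * CF_t / (1+y/m)^(m*t + 2):
  t = 1.0000: term = 46.840046
  t = 2.0000: term = 137.495244
  t = 3.0000: term = 269.070927
  t = 4.0000: term = 438.797990
  t = 5.0000: term = 644.028361
  t = 6.0000: term = 882.230632
  t = 7.0000: term = 1150.985821
  t = 8.0000: term = 1447.983280
  t = 9.0000: term = 1771.016732
  t = 10.0000: term = 86837.197892
Convexity = (1/P) * sum = 93625.646925 / 1026.667933 = 91.193699

Answer: Convexity = 91.1937


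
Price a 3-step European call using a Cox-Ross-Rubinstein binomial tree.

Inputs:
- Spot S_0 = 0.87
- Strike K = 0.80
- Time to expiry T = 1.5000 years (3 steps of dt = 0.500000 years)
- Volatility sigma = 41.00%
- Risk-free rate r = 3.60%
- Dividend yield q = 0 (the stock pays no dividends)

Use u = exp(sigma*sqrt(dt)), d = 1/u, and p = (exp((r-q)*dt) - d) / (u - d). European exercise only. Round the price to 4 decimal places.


dt = T/N = 0.500000
u = exp(sigma*sqrt(dt)) = 1.336312; d = 1/u = 0.748328
p = (exp((r-q)*dt) - d) / (u - d) = 0.458915
Discount per step: exp(-r*dt) = 0.982161
Stock lattice S(k, i) with i counting down-moves:
  k=0: S(0,0) = 0.8700
  k=1: S(1,0) = 1.1626; S(1,1) = 0.6510
  k=2: S(2,0) = 1.5536; S(2,1) = 0.8700; S(2,2) = 0.4872
  k=3: S(3,0) = 2.0761; S(3,1) = 1.1626; S(3,2) = 0.6510; S(3,3) = 0.3646
Terminal payoffs V(N, i) = max(S_T - K, 0):
  V(3,0) = 1.276075; V(3,1) = 0.362592; V(3,2) = 0.000000; V(3,3) = 0.000000
Backward induction: V(k, i) = exp(-r*dt) * [p * V(k+1, i) + (1-p) * V(k+1, i+1)].
  V(2,0) = exp(-r*dt) * [p*1.276075 + (1-p)*0.362592] = 0.767857
  V(2,1) = exp(-r*dt) * [p*0.362592 + (1-p)*0.000000] = 0.163430
  V(2,2) = exp(-r*dt) * [p*0.000000 + (1-p)*0.000000] = 0.000000
  V(1,0) = exp(-r*dt) * [p*0.767857 + (1-p)*0.163430] = 0.432947
  V(1,1) = exp(-r*dt) * [p*0.163430 + (1-p)*0.000000] = 0.073663
  V(0,0) = exp(-r*dt) * [p*0.432947 + (1-p)*0.073663] = 0.234289

Answer: Price = V(0,0) = 0.2343


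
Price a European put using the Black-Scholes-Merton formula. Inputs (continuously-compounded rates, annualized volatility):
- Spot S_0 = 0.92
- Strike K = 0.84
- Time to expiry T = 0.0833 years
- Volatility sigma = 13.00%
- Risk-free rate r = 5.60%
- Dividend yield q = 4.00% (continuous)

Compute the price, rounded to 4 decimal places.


d1 = (ln(S/K) + (r - q + 0.5*sigma^2) * T) / (sigma * sqrt(T)) = 2.47888635
d2 = d1 - sigma * sqrt(T) = 2.44136609
exp(-rT) = 0.99534606; exp(-qT) = 0.99667354
P = K * exp(-rT) * N(-d2) - S_0 * exp(-qT) * N(-d1)
N(-d1) = 0.00658966; N(-d2) = 0.00731591
P = 0.8400 * 0.99534606 * 0.00731591 - 0.9200 * 0.99667354 * 0.00658966 = 0.0001

Answer: Price = 0.0001


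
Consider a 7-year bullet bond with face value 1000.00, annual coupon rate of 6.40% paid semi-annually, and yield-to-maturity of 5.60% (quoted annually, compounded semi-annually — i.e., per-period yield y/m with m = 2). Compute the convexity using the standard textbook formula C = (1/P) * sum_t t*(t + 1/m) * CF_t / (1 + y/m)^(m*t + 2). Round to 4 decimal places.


Answer: Convexity = 38.3158

Derivation:
Coupon per period c = face * coupon_rate / m = 32.000000
Periods per year m = 2; per-period yield y/m = 0.028000
Number of cashflows N = 14
Cashflows (t years, CF_t, discount factor 1/(1+y/m)^(m*t), PV):
  t = 0.5000: CF_t = 32.000000, DF = 0.972763, PV = 31.128405
  t = 1.0000: CF_t = 32.000000, DF = 0.946267, PV = 30.280549
  t = 1.5000: CF_t = 32.000000, DF = 0.920493, PV = 29.455787
  t = 2.0000: CF_t = 32.000000, DF = 0.895422, PV = 28.653490
  t = 2.5000: CF_t = 32.000000, DF = 0.871033, PV = 27.873044
  t = 3.0000: CF_t = 32.000000, DF = 0.847308, PV = 27.113856
  t = 3.5000: CF_t = 32.000000, DF = 0.824230, PV = 26.375347
  t = 4.0000: CF_t = 32.000000, DF = 0.801780, PV = 25.656952
  t = 4.5000: CF_t = 32.000000, DF = 0.779941, PV = 24.958124
  t = 5.0000: CF_t = 32.000000, DF = 0.758698, PV = 24.278331
  t = 5.5000: CF_t = 32.000000, DF = 0.738033, PV = 23.617054
  t = 6.0000: CF_t = 32.000000, DF = 0.717931, PV = 22.973788
  t = 6.5000: CF_t = 32.000000, DF = 0.698376, PV = 22.348042
  t = 7.0000: CF_t = 1032.000000, DF = 0.679354, PV = 701.093744
Price P = sum_t PV_t = 1045.806514
Convexity numerator sum_t t*(t + 1/m) * CF_t / (1+y/m)^(m*t + 2):
  t = 0.5000: term = 14.727894
  t = 1.0000: term = 42.980234
  t = 1.5000: term = 83.619133
  t = 2.0000: term = 135.569282
  t = 2.5000: term = 197.815100
  t = 3.0000: term = 269.397996
  t = 3.5000: term = 349.413743
  t = 4.0000: term = 437.009962
  t = 4.5000: term = 531.383708
  t = 5.0000: term = 631.779160
  t = 5.5000: term = 737.485401
  t = 6.0000: term = 847.834296
  t = 6.5000: term = 962.198455
  t = 7.0000: term = 34829.654479
Convexity = (1/P) * sum = 40070.868841 / 1045.806514 = 38.315758


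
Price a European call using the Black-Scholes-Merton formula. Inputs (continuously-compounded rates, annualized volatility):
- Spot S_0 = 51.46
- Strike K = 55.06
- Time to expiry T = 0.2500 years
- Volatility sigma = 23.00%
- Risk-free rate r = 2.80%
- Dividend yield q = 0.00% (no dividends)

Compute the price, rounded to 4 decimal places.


Answer: Price = 1.1553

Derivation:
d1 = (ln(S/K) + (r - q + 0.5*sigma^2) * T) / (sigma * sqrt(T)) = -0.46961907
d2 = d1 - sigma * sqrt(T) = -0.58461907
exp(-rT) = 0.99302444; exp(-qT) = 1.00000000
C = S_0 * exp(-qT) * N(d1) - K * exp(-rT) * N(d2)
N(d1) = 0.31931360; N(d2) = 0.27940194
C = 51.4600 * 1.00000000 * 0.31931360 - 55.0600 * 0.99302444 * 0.27940194 = 1.1553


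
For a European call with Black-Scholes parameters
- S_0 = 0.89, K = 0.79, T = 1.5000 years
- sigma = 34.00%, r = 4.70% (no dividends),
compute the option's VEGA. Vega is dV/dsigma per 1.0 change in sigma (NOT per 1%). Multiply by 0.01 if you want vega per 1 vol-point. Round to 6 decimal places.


d1 = 0.6637361157; d2 = 0.2473228595
phi(d1) = 0.3200713469; exp(-qT) = 1.0000000000; exp(-rT) = 0.9319277395
Vega = S * exp(-qT) * phi(d1) * sqrt(T) = 0.8900 * 1.0000000000 * 0.3200713469 * 1.2247448714 = 0.348885

Answer: Vega = 0.348885


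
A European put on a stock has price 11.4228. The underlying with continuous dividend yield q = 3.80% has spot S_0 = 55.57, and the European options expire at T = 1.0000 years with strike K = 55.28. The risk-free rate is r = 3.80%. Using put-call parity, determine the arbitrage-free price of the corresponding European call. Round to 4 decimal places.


Put-call parity: C - P = S_0 * exp(-qT) - K * exp(-rT).
S_0 * exp(-qT) = 55.5700 * 0.96271294 = 53.49795813
K * exp(-rT) = 55.2800 * 0.96271294 = 53.21877137
C = P + S*exp(-qT) - K*exp(-rT)
C = 11.4228 + 53.49795813 - 53.21877137 = 11.7020

Answer: Call price = 11.7020


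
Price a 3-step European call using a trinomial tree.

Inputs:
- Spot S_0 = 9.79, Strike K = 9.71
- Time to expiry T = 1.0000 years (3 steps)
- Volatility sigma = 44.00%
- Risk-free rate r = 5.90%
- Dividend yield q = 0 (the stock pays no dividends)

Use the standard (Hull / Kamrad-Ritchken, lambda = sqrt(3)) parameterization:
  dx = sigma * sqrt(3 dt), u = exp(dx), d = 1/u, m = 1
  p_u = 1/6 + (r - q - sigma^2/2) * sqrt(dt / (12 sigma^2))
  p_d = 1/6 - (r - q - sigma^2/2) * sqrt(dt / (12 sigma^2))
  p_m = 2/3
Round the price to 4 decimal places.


Answer: Price = V(0,0) = 1.8451

Derivation:
dt = T/N = 0.333333; dx = sigma*sqrt(3*dt) = 0.440000
u = exp(dx) = 1.552707; d = 1/u = 0.644036
p_u = 0.152348, p_m = 0.666667, p_d = 0.180985
Discount per step: exp(-r*dt) = 0.980525
Stock lattice S(k, j) with j the centered position index:
  k=0: S(0,+0) = 9.7900
  k=1: S(1,-1) = 6.3051; S(1,+0) = 9.7900; S(1,+1) = 15.2010
  k=2: S(2,-2) = 4.0607; S(2,-1) = 6.3051; S(2,+0) = 9.7900; S(2,+1) = 15.2010; S(2,+2) = 23.6027
  k=3: S(3,-3) = 2.6153; S(3,-2) = 4.0607; S(3,-1) = 6.3051; S(3,+0) = 9.7900; S(3,+1) = 15.2010; S(3,+2) = 23.6027; S(3,+3) = 36.6481
Terminal payoffs V(N, j) = max(S_T - K, 0):
  V(3,-3) = 0.000000; V(3,-2) = 0.000000; V(3,-1) = 0.000000; V(3,+0) = 0.080000; V(3,+1) = 5.491004; V(3,+2) = 13.892708; V(3,+3) = 26.938095
Backward induction: V(k, j) = exp(-r*dt) * [p_u * V(k+1, j+1) + p_m * V(k+1, j) + p_d * V(k+1, j-1)]
  V(2,-2) = exp(-r*dt) * [p_u*0.000000 + p_m*0.000000 + p_d*0.000000] = 0.000000
  V(2,-1) = exp(-r*dt) * [p_u*0.080000 + p_m*0.000000 + p_d*0.000000] = 0.011951
  V(2,+0) = exp(-r*dt) * [p_u*5.491004 + p_m*0.080000 + p_d*0.000000] = 0.872549
  V(2,+1) = exp(-r*dt) * [p_u*13.892708 + p_m*5.491004 + p_d*0.080000] = 5.678891
  V(2,+2) = exp(-r*dt) * [p_u*26.938095 + p_m*13.892708 + p_d*5.491004] = 14.079926
  V(1,-1) = exp(-r*dt) * [p_u*0.872549 + p_m*0.011951 + p_d*0.000000] = 0.138155
  V(1,+0) = exp(-r*dt) * [p_u*5.678891 + p_m*0.872549 + p_d*0.011951] = 1.420814
  V(1,+1) = exp(-r*dt) * [p_u*14.079926 + p_m*5.678891 + p_d*0.872549] = 5.970322
  V(0,+0) = exp(-r*dt) * [p_u*5.970322 + p_m*1.420814 + p_d*0.138155] = 1.845136


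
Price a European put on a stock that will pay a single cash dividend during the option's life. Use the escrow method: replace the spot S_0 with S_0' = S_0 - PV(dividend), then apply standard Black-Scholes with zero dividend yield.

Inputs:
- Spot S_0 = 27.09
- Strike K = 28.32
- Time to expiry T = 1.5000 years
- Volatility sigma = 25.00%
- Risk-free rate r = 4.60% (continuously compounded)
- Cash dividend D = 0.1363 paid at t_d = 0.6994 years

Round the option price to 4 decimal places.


PV(D) = D * exp(-r * t_d) = 0.1363 * 0.96833963 = 0.13198469
S_0' = S_0 - PV(D) = 27.0900 - 0.13198469 = 26.95801531
d1 = (ln(S_0'/K) + (r + sigma^2/2)*T) / (sigma*sqrt(T)) = 0.21747353
d2 = d1 - sigma*sqrt(T) = -0.08871269
exp(-rT) = 0.93332668
N(-d1) = 0.41391967; N(-d2) = 0.53534487
P = K * exp(-rT) * N(-d2) - S_0' * N(-d1) = 28.3200 * 0.93332668 * 0.53534487 - 26.95801531 * 0.41391967 = 2.9917

Answer: Price = 2.9917


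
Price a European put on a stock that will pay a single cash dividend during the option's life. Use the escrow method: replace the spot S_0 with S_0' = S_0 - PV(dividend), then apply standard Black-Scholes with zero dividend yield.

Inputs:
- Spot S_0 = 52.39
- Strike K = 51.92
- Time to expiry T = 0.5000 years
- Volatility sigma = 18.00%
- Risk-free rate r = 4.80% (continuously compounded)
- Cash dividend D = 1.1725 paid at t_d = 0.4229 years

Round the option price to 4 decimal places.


Answer: Price = 2.3193

Derivation:
PV(D) = D * exp(-r * t_d) = 1.1725 * 0.97990544 = 1.14893913
S_0' = S_0 - PV(D) = 52.3900 - 1.14893913 = 51.24106087
d1 = (ln(S_0'/K) + (r + sigma^2/2)*T) / (sigma*sqrt(T)) = 0.14878397
d2 = d1 - sigma*sqrt(T) = 0.02150475
exp(-rT) = 0.97628571
N(-d1) = 0.44086205; N(-d2) = 0.49142151
P = K * exp(-rT) * N(-d2) - S_0' * N(-d1) = 51.9200 * 0.97628571 * 0.49142151 - 51.24106087 * 0.44086205 = 2.3193


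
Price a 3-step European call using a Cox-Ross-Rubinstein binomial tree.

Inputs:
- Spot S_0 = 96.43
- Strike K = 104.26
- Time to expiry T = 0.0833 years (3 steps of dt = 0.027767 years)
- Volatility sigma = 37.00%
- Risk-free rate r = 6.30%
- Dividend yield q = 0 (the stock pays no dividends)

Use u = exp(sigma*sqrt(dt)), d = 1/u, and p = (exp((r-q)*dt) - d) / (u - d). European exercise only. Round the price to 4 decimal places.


dt = T/N = 0.027767
u = exp(sigma*sqrt(dt)) = 1.063595; d = 1/u = 0.940208
p = (exp((r-q)*dt) - d) / (u - d) = 0.498781
Discount per step: exp(-r*dt) = 0.998252
Stock lattice S(k, i) with i counting down-moves:
  k=0: S(0,0) = 96.4300
  k=1: S(1,0) = 102.5624; S(1,1) = 90.6642
  k=2: S(2,0) = 109.0849; S(2,1) = 96.4300; S(2,2) = 85.2432
  k=3: S(3,0) = 116.0221; S(3,1) = 102.5624; S(3,2) = 90.6642; S(3,3) = 80.1464
Terminal payoffs V(N, i) = max(S_T - K, 0):
  V(3,0) = 11.762061; V(3,1) = 0.000000; V(3,2) = 0.000000; V(3,3) = 0.000000
Backward induction: V(k, i) = exp(-r*dt) * [p * V(k+1, i) + (1-p) * V(k+1, i+1)].
  V(2,0) = exp(-r*dt) * [p*11.762061 + (1-p)*0.000000] = 5.856440
  V(2,1) = exp(-r*dt) * [p*0.000000 + (1-p)*0.000000] = 0.000000
  V(2,2) = exp(-r*dt) * [p*0.000000 + (1-p)*0.000000] = 0.000000
  V(1,0) = exp(-r*dt) * [p*5.856440 + (1-p)*0.000000] = 2.915976
  V(1,1) = exp(-r*dt) * [p*0.000000 + (1-p)*0.000000] = 0.000000
  V(0,0) = exp(-r*dt) * [p*2.915976 + (1-p)*0.000000] = 1.451892

Answer: Price = V(0,0) = 1.4519


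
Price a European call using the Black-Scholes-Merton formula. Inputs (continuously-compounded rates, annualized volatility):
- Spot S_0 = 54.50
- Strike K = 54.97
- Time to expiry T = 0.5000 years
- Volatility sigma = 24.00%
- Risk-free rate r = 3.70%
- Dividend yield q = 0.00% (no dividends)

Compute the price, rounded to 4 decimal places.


Answer: Price = 3.9422

Derivation:
d1 = (ln(S/K) + (r - q + 0.5*sigma^2) * T) / (sigma * sqrt(T)) = 0.14326643
d2 = d1 - sigma * sqrt(T) = -0.02643920
exp(-rT) = 0.98167007; exp(-qT) = 1.00000000
C = S_0 * exp(-qT) * N(d1) - K * exp(-rT) * N(d2)
N(d1) = 0.55696012; N(d2) = 0.48945352
C = 54.5000 * 1.00000000 * 0.55696012 - 54.9700 * 0.98167007 * 0.48945352 = 3.9422


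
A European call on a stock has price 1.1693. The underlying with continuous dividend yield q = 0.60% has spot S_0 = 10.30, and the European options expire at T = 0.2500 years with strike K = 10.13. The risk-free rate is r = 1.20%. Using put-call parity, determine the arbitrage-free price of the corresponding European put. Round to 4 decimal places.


Put-call parity: C - P = S_0 * exp(-qT) - K * exp(-rT).
S_0 * exp(-qT) = 10.3000 * 0.99850112 = 10.28456158
K * exp(-rT) = 10.1300 * 0.99700450 = 10.09965554
P = C - S*exp(-qT) + K*exp(-rT)
P = 1.1693 - 10.28456158 + 10.09965554 = 0.9844

Answer: Put price = 0.9844


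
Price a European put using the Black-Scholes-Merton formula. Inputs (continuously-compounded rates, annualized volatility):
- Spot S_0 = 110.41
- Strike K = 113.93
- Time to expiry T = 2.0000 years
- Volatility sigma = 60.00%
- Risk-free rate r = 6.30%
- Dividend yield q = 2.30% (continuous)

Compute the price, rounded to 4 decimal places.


Answer: Price = 31.3806

Derivation:
d1 = (ln(S/K) + (r - q + 0.5*sigma^2) * T) / (sigma * sqrt(T)) = 0.48155915
d2 = d1 - sigma * sqrt(T) = -0.36696899
exp(-rT) = 0.88161485; exp(-qT) = 0.95504196
P = K * exp(-rT) * N(-d2) - S_0 * exp(-qT) * N(-d1)
N(-d1) = 0.31505958; N(-d2) = 0.64317893
P = 113.9300 * 0.88161485 * 0.64317893 - 110.4100 * 0.95504196 * 0.31505958 = 31.3806


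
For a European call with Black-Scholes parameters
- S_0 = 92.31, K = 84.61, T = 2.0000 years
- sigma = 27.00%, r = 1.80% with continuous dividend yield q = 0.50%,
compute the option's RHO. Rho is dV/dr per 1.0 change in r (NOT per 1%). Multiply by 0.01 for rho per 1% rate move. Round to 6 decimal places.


Answer: Rho = 88.461631

Derivation:
d1 = 0.4871180443; d2 = 0.1052803824
phi(d1) = 0.3543108911; exp(-qT) = 0.9900498337; exp(-rT) = 0.9646402935
N(d2) = 0.5419233355
Rho = K*T*exp(-rT)*N(d2) = 84.6100 * 2.0000 * 0.9646402935 * 0.5419233355 = 88.461631
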